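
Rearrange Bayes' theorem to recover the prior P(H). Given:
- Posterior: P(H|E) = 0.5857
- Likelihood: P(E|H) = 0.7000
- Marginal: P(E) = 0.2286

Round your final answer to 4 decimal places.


From Bayes' theorem: P(H|E) = P(E|H) × P(H) / P(E)

Rearranging for P(H):
P(H) = P(H|E) × P(E) / P(E|H)
     = 0.5857 × 0.2286 / 0.7000
     = 0.13389102 / 0.7000
     = 0.1913


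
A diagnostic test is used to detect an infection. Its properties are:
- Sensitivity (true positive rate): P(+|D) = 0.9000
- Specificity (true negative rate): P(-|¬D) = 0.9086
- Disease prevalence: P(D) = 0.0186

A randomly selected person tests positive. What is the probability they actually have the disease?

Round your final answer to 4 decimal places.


Let D = has disease, + = positive test

Given:
- P(D) = 0.0186 (prevalence)
- P(+|D) = 0.9000 (sensitivity)
- P(-|¬D) = 0.9086 (specificity)
- P(+|¬D) = 0.0914 (false positive rate = 1 - specificity)

Step 1: Find P(+)
P(+) = P(+|D)P(D) + P(+|¬D)P(¬D)
     = 0.9000 × 0.0186 + 0.0914 × 0.9814
     = 0.01674000 + 0.08969996
     = 0.10643996

Step 2: Apply Bayes' theorem for P(D|+)
P(D|+) = P(+|D)P(D) / P(+)
       = 0.01674000 / 0.10643996
       = 0.1573


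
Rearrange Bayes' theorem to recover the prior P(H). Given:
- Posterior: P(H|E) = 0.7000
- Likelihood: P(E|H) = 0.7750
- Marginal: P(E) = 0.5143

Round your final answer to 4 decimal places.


From Bayes' theorem: P(H|E) = P(E|H) × P(H) / P(E)

Rearranging for P(H):
P(H) = P(H|E) × P(E) / P(E|H)
     = 0.7000 × 0.5143 / 0.7750
     = 0.36001000 / 0.7750
     = 0.4645


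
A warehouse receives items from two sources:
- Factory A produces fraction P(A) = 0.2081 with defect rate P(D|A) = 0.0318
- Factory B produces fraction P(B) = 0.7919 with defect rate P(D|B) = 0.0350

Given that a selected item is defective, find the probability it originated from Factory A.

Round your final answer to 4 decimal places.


Let A = from Factory A, D = defective

Given:
- P(A) = 0.2081, P(B) = 0.7919
- P(D|A) = 0.0318, P(D|B) = 0.0350

Step 1: Find P(D)
P(D) = P(D|A)P(A) + P(D|B)P(B)
     = 0.0318 × 0.2081 + 0.0350 × 0.7919
     = 0.00661758 + 0.02771650
     = 0.03433408

Step 2: Apply Bayes' theorem
P(A|D) = P(D|A)P(A) / P(D)
       = 0.00661758 / 0.03433408
       = 0.1927


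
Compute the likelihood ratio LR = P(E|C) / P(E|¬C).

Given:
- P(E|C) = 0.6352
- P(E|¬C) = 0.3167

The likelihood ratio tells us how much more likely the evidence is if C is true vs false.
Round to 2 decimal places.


Likelihood Ratio (LR) = P(E|C) / P(E|¬C)

LR = 0.6352 / 0.3167
   = 2.01

The evidence is 2.01 times more likely if C is true than if C is false.
Since LR > 1, the evidence supports C over ¬C.


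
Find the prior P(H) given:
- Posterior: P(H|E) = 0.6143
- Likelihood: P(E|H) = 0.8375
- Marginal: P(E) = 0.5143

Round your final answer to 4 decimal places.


From Bayes' theorem: P(H|E) = P(E|H) × P(H) / P(E)

Rearranging for P(H):
P(H) = P(H|E) × P(E) / P(E|H)
     = 0.6143 × 0.5143 / 0.8375
     = 0.31593449 / 0.8375
     = 0.3772


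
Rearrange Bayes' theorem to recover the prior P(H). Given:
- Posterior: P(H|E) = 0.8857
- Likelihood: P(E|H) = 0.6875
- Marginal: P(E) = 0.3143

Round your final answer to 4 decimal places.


From Bayes' theorem: P(H|E) = P(E|H) × P(H) / P(E)

Rearranging for P(H):
P(H) = P(H|E) × P(E) / P(E|H)
     = 0.8857 × 0.3143 / 0.6875
     = 0.27837551 / 0.6875
     = 0.4049


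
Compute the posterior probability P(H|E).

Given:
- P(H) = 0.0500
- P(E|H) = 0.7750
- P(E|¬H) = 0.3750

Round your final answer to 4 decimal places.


Bayes' theorem: P(H|E) = P(E|H) × P(H) / P(E)

Step 1: Calculate P(E) using law of total probability
P(E) = P(E|H)P(H) + P(E|¬H)P(¬H)
     = 0.7750 × 0.0500 + 0.3750 × 0.9500
     = 0.03875000 + 0.35625000
     = 0.39500000

Step 2: Apply Bayes' theorem
P(H|E) = P(E|H) × P(H) / P(E)
       = 0.03875000 / 0.39500000
       = 0.0981


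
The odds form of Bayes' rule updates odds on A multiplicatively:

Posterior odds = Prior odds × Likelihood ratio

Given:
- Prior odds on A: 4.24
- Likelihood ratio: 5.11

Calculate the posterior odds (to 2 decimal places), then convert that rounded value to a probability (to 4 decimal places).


Step 1: Calculate posterior odds
Posterior odds = Prior odds × LR
               = 4.24 × 5.11
               = 21.67

Step 2: Convert to probability
P(A|E) = Posterior odds / (1 + Posterior odds)
       = 21.67 / (1 + 21.67)
       = 21.67 / 22.67
       = 0.9559

The evidence increased P(A) from 0.8092 to 0.9559.


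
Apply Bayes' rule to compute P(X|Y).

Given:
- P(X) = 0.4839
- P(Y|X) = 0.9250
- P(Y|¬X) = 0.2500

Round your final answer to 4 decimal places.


Bayes' theorem: P(X|Y) = P(Y|X) × P(X) / P(Y)

Step 1: Calculate P(Y) using law of total probability
P(Y) = P(Y|X)P(X) + P(Y|¬X)P(¬X)
     = 0.9250 × 0.4839 + 0.2500 × 0.5161
     = 0.44760750 + 0.12902500
     = 0.57663250

Step 2: Apply Bayes' theorem
P(X|Y) = P(Y|X) × P(X) / P(Y)
       = 0.44760750 / 0.57663250
       = 0.7762


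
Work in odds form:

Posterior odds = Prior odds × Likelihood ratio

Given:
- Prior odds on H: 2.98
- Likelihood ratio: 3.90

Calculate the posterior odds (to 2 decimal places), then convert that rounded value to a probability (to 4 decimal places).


Step 1: Calculate posterior odds
Posterior odds = Prior odds × LR
               = 2.98 × 3.90
               = 11.62

Step 2: Convert to probability
P(H|E) = Posterior odds / (1 + Posterior odds)
       = 11.62 / (1 + 11.62)
       = 11.62 / 12.62
       = 0.9208

The evidence increased P(H) from 0.7487 to 0.9208.


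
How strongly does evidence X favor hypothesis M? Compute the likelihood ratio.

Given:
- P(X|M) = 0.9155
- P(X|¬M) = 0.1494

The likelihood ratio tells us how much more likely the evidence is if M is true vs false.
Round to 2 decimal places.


Likelihood Ratio (LR) = P(X|M) / P(X|¬M)

LR = 0.9155 / 0.1494
   = 6.13

The evidence is 6.13 times more likely if M is true than if M is false.
Because LR exceeds 1, X is evidence for M.


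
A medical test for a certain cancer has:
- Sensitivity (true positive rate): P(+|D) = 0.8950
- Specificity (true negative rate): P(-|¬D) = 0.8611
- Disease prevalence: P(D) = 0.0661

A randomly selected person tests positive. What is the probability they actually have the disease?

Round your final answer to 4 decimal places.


Let D = has disease, + = positive test

Given:
- P(D) = 0.0661 (prevalence)
- P(+|D) = 0.8950 (sensitivity)
- P(-|¬D) = 0.8611 (specificity)
- P(+|¬D) = 0.1389 (false positive rate = 1 - specificity)

Step 1: Find P(+)
P(+) = P(+|D)P(D) + P(+|¬D)P(¬D)
     = 0.8950 × 0.0661 + 0.1389 × 0.9339
     = 0.05915950 + 0.12971871
     = 0.18887821

Step 2: Apply Bayes' theorem for P(D|+)
P(D|+) = P(+|D)P(D) / P(+)
       = 0.05915950 / 0.18887821
       = 0.3132


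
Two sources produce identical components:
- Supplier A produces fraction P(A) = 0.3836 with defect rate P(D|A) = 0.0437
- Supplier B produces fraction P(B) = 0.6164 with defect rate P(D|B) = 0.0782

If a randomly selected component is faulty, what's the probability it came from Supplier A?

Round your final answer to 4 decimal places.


Let A = from Supplier A, D = faulty

Given:
- P(A) = 0.3836, P(B) = 0.6164
- P(D|A) = 0.0437, P(D|B) = 0.0782

Step 1: Find P(D)
P(D) = P(D|A)P(A) + P(D|B)P(B)
     = 0.0437 × 0.3836 + 0.0782 × 0.6164
     = 0.01676332 + 0.04820248
     = 0.06496580

Step 2: Apply Bayes' theorem
P(A|D) = P(D|A)P(A) / P(D)
       = 0.01676332 / 0.06496580
       = 0.2580


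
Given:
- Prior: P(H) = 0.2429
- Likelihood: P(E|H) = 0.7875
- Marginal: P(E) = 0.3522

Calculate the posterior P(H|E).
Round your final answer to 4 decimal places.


Using Bayes' theorem:

P(H|E) = P(E|H) × P(H) / P(E)
       = 0.7875 × 0.2429 / 0.3522
       = 0.19128375 / 0.3522
       = 0.5431

The evidence strengthens our belief in H.
Prior: 0.2429 → Posterior: 0.5431


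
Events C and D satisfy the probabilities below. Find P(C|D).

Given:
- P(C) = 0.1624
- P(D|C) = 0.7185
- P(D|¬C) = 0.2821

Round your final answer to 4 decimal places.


Bayes' theorem: P(C|D) = P(D|C) × P(C) / P(D)

Step 1: Calculate P(D) using law of total probability
P(D) = P(D|C)P(C) + P(D|¬C)P(¬C)
     = 0.7185 × 0.1624 + 0.2821 × 0.8376
     = 0.11668440 + 0.23628696
     = 0.35297136

Step 2: Apply Bayes' theorem
P(C|D) = P(D|C) × P(C) / P(D)
       = 0.11668440 / 0.35297136
       = 0.3306


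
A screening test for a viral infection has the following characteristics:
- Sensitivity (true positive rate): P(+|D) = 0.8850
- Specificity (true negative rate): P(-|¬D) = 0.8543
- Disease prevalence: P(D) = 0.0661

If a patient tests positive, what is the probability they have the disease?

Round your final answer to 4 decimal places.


Let D = has disease, + = positive test

Given:
- P(D) = 0.0661 (prevalence)
- P(+|D) = 0.8850 (sensitivity)
- P(-|¬D) = 0.8543 (specificity)
- P(+|¬D) = 0.1457 (false positive rate = 1 - specificity)

Step 1: Find P(+)
P(+) = P(+|D)P(D) + P(+|¬D)P(¬D)
     = 0.8850 × 0.0661 + 0.1457 × 0.9339
     = 0.05849850 + 0.13606923
     = 0.19456773

Step 2: Apply Bayes' theorem for P(D|+)
P(D|+) = P(+|D)P(D) / P(+)
       = 0.05849850 / 0.19456773
       = 0.3007


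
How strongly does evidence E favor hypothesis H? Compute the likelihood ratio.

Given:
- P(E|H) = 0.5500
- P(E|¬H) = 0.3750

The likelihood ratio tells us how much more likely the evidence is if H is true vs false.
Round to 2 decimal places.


Likelihood Ratio (LR) = P(E|H) / P(E|¬H)

LR = 0.5500 / 0.3750
   = 1.47

The evidence is 1.47 times more likely if H is true than if H is false.
Since LR > 1, the evidence supports H over ¬H.


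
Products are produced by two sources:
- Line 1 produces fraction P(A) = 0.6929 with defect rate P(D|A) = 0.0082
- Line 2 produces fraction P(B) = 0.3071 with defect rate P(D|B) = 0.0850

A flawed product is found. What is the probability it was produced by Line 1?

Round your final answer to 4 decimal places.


Let A = from Line 1, D = flawed

Given:
- P(A) = 0.6929, P(B) = 0.3071
- P(D|A) = 0.0082, P(D|B) = 0.0850

Step 1: Find P(D)
P(D) = P(D|A)P(A) + P(D|B)P(B)
     = 0.0082 × 0.6929 + 0.0850 × 0.3071
     = 0.00568178 + 0.02610350
     = 0.03178528

Step 2: Apply Bayes' theorem
P(A|D) = P(D|A)P(A) / P(D)
       = 0.00568178 / 0.03178528
       = 0.1788


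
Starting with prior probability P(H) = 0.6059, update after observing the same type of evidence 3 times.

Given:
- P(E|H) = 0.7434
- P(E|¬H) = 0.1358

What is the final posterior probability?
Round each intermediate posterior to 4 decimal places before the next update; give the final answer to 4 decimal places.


Sequential Bayesian updating:

Initial prior: P(H) = 0.6059

Update 1:
  P(E) = 0.7434 × 0.6059 + 0.1358 × 0.3941 = 0.45042606 + 0.05351878 = 0.50394484
  P(H|E) = 0.45042606 / 0.50394484 = 0.8938

Update 2:
  P(E) = 0.7434 × 0.8938 + 0.1358 × 0.1062 = 0.66445092 + 0.01442196 = 0.67887288
  P(H|E) = 0.66445092 / 0.67887288 = 0.9788

Update 3:
  P(E) = 0.7434 × 0.9788 + 0.1358 × 0.0212 = 0.72763992 + 0.00287896 = 0.73051888
  P(H|E) = 0.72763992 / 0.73051888 = 0.9961

Final posterior: 0.9961


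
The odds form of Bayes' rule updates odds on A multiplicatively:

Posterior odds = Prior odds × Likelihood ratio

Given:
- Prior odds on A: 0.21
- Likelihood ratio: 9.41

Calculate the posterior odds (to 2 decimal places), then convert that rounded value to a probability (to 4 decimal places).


Step 1: Calculate posterior odds
Posterior odds = Prior odds × LR
               = 0.21 × 9.41
               = 1.98

Step 2: Convert to probability
P(A|E) = Posterior odds / (1 + Posterior odds)
       = 1.98 / (1 + 1.98)
       = 1.98 / 2.98
       = 0.6644

The evidence increased P(A) from 0.1736 to 0.6644.


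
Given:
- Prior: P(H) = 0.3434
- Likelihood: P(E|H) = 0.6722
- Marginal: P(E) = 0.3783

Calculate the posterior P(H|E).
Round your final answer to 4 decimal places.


Using Bayes' theorem:

P(H|E) = P(E|H) × P(H) / P(E)
       = 0.6722 × 0.3434 / 0.3783
       = 0.23083348 / 0.3783
       = 0.6102

The evidence strengthens our belief in H.
Prior: 0.3434 → Posterior: 0.6102


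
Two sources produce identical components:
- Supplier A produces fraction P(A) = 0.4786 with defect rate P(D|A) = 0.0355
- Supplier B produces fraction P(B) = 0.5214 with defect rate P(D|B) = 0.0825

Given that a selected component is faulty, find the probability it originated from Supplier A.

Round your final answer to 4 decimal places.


Let A = from Supplier A, D = faulty

Given:
- P(A) = 0.4786, P(B) = 0.5214
- P(D|A) = 0.0355, P(D|B) = 0.0825

Step 1: Find P(D)
P(D) = P(D|A)P(A) + P(D|B)P(B)
     = 0.0355 × 0.4786 + 0.0825 × 0.5214
     = 0.01699030 + 0.04301550
     = 0.06000580

Step 2: Apply Bayes' theorem
P(A|D) = P(D|A)P(A) / P(D)
       = 0.01699030 / 0.06000580
       = 0.2831


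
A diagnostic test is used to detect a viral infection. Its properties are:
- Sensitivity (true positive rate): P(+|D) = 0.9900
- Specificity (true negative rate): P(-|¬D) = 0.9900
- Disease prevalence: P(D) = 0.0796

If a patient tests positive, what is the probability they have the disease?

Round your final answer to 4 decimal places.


Let D = has disease, + = positive test

Given:
- P(D) = 0.0796 (prevalence)
- P(+|D) = 0.9900 (sensitivity)
- P(-|¬D) = 0.9900 (specificity)
- P(+|¬D) = 0.0100 (false positive rate = 1 - specificity)

Step 1: Find P(+)
P(+) = P(+|D)P(D) + P(+|¬D)P(¬D)
     = 0.9900 × 0.0796 + 0.0100 × 0.9204
     = 0.07880400 + 0.00920400
     = 0.08800800

Step 2: Apply Bayes' theorem for P(D|+)
P(D|+) = P(+|D)P(D) / P(+)
       = 0.07880400 / 0.08800800
       = 0.8954


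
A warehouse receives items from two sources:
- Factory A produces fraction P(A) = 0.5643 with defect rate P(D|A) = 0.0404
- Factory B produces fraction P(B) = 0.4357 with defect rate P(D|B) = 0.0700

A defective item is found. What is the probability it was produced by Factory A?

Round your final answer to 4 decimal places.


Let A = from Factory A, D = defective

Given:
- P(A) = 0.5643, P(B) = 0.4357
- P(D|A) = 0.0404, P(D|B) = 0.0700

Step 1: Find P(D)
P(D) = P(D|A)P(A) + P(D|B)P(B)
     = 0.0404 × 0.5643 + 0.0700 × 0.4357
     = 0.02279772 + 0.03049900
     = 0.05329672

Step 2: Apply Bayes' theorem
P(A|D) = P(D|A)P(A) / P(D)
       = 0.02279772 / 0.05329672
       = 0.4278


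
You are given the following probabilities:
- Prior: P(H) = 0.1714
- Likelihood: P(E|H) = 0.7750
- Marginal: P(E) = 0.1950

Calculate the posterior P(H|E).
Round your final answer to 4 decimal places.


Using Bayes' theorem:

P(H|E) = P(E|H) × P(H) / P(E)
       = 0.7750 × 0.1714 / 0.1950
       = 0.13283500 / 0.1950
       = 0.6812

The evidence strengthens our belief in H.
Prior: 0.1714 → Posterior: 0.6812


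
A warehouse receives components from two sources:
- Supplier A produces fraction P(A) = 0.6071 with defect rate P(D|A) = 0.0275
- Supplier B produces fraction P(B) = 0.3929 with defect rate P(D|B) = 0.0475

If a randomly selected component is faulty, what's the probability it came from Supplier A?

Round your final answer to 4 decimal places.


Let A = from Supplier A, D = faulty

Given:
- P(A) = 0.6071, P(B) = 0.3929
- P(D|A) = 0.0275, P(D|B) = 0.0475

Step 1: Find P(D)
P(D) = P(D|A)P(A) + P(D|B)P(B)
     = 0.0275 × 0.6071 + 0.0475 × 0.3929
     = 0.01669525 + 0.01866275
     = 0.03535800

Step 2: Apply Bayes' theorem
P(A|D) = P(D|A)P(A) / P(D)
       = 0.01669525 / 0.03535800
       = 0.4722


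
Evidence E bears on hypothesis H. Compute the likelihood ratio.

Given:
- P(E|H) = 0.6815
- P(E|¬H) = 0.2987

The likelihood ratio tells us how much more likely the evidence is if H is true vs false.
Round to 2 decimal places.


Likelihood Ratio (LR) = P(E|H) / P(E|¬H)

LR = 0.6815 / 0.2987
   = 2.28

The evidence is 2.28 times more likely if H is true than if H is false.
Because LR exceeds 1, E is evidence for H.


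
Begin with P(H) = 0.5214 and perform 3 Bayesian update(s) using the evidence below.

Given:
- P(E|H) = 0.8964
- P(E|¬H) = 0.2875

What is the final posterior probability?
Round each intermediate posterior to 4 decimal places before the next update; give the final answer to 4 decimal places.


Sequential Bayesian updating:

Initial prior: P(H) = 0.5214

Update 1:
  P(E) = 0.8964 × 0.5214 + 0.2875 × 0.4786 = 0.46738296 + 0.13759750 = 0.60498046
  P(H|E) = 0.46738296 / 0.60498046 = 0.7726

Update 2:
  P(E) = 0.8964 × 0.7726 + 0.2875 × 0.2274 = 0.69255864 + 0.06537750 = 0.75793614
  P(H|E) = 0.69255864 / 0.75793614 = 0.9137

Update 3:
  P(E) = 0.8964 × 0.9137 + 0.2875 × 0.0863 = 0.81904068 + 0.02481125 = 0.84385193
  P(H|E) = 0.81904068 / 0.84385193 = 0.9706

Final posterior: 0.9706


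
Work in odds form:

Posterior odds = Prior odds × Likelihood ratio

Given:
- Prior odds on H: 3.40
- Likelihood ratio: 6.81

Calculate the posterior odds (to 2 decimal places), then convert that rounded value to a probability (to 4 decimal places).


Step 1: Calculate posterior odds
Posterior odds = Prior odds × LR
               = 3.40 × 6.81
               = 23.15

Step 2: Convert to probability
P(H|E) = Posterior odds / (1 + Posterior odds)
       = 23.15 / (1 + 23.15)
       = 23.15 / 24.15
       = 0.9586

The evidence increased P(H) from 0.7727 to 0.9586.


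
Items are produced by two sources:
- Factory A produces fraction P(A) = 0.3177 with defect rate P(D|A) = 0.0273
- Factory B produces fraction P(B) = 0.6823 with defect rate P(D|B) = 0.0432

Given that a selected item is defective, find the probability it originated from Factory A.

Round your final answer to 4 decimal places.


Let A = from Factory A, D = defective

Given:
- P(A) = 0.3177, P(B) = 0.6823
- P(D|A) = 0.0273, P(D|B) = 0.0432

Step 1: Find P(D)
P(D) = P(D|A)P(A) + P(D|B)P(B)
     = 0.0273 × 0.3177 + 0.0432 × 0.6823
     = 0.00867321 + 0.02947536
     = 0.03814857

Step 2: Apply Bayes' theorem
P(A|D) = P(D|A)P(A) / P(D)
       = 0.00867321 / 0.03814857
       = 0.2274


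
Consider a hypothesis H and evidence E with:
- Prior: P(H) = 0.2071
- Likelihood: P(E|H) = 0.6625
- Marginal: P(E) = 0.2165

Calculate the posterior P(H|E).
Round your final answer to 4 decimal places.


Using Bayes' theorem:

P(H|E) = P(E|H) × P(H) / P(E)
       = 0.6625 × 0.2071 / 0.2165
       = 0.13720375 / 0.2165
       = 0.6337

The evidence strengthens our belief in H.
Prior: 0.2071 → Posterior: 0.6337


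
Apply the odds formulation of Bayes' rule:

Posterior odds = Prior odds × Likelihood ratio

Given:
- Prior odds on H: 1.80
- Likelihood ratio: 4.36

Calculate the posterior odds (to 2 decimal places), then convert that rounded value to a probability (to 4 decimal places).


Step 1: Calculate posterior odds
Posterior odds = Prior odds × LR
               = 1.80 × 4.36
               = 7.85

Step 2: Convert to probability
P(H|E) = Posterior odds / (1 + Posterior odds)
       = 7.85 / (1 + 7.85)
       = 7.85 / 8.85
       = 0.8870

The evidence increased P(H) from 0.6429 to 0.8870.


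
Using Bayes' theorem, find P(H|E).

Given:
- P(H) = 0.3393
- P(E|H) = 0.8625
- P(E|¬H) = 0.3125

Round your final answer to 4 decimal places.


Bayes' theorem: P(H|E) = P(E|H) × P(H) / P(E)

Step 1: Calculate P(E) using law of total probability
P(E) = P(E|H)P(H) + P(E|¬H)P(¬H)
     = 0.8625 × 0.3393 + 0.3125 × 0.6607
     = 0.29264625 + 0.20646875
     = 0.49911500

Step 2: Apply Bayes' theorem
P(H|E) = P(E|H) × P(H) / P(E)
       = 0.29264625 / 0.49911500
       = 0.5863


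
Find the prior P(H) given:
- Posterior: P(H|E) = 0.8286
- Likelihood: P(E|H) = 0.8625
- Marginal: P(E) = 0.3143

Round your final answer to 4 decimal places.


From Bayes' theorem: P(H|E) = P(E|H) × P(H) / P(E)

Rearranging for P(H):
P(H) = P(H|E) × P(E) / P(E|H)
     = 0.8286 × 0.3143 / 0.8625
     = 0.26042898 / 0.8625
     = 0.3019


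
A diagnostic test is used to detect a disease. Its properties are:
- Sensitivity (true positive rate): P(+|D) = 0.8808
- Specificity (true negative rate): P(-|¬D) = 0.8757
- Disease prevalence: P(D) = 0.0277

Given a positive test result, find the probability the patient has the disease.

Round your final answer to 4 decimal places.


Let D = has disease, + = positive test

Given:
- P(D) = 0.0277 (prevalence)
- P(+|D) = 0.8808 (sensitivity)
- P(-|¬D) = 0.8757 (specificity)
- P(+|¬D) = 0.1243 (false positive rate = 1 - specificity)

Step 1: Find P(+)
P(+) = P(+|D)P(D) + P(+|¬D)P(¬D)
     = 0.8808 × 0.0277 + 0.1243 × 0.9723
     = 0.02439816 + 0.12085689
     = 0.14525505

Step 2: Apply Bayes' theorem for P(D|+)
P(D|+) = P(+|D)P(D) / P(+)
       = 0.02439816 / 0.14525505
       = 0.1680


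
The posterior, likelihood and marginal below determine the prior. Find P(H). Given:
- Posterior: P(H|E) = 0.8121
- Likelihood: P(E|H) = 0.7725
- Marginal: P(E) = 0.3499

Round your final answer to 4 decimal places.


From Bayes' theorem: P(H|E) = P(E|H) × P(H) / P(E)

Rearranging for P(H):
P(H) = P(H|E) × P(E) / P(E|H)
     = 0.8121 × 0.3499 / 0.7725
     = 0.28415379 / 0.7725
     = 0.3678


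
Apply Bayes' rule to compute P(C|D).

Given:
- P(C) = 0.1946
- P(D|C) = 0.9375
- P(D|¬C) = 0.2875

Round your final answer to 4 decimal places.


Bayes' theorem: P(C|D) = P(D|C) × P(C) / P(D)

Step 1: Calculate P(D) using law of total probability
P(D) = P(D|C)P(C) + P(D|¬C)P(¬C)
     = 0.9375 × 0.1946 + 0.2875 × 0.8054
     = 0.18243750 + 0.23155250
     = 0.41399000

Step 2: Apply Bayes' theorem
P(C|D) = P(D|C) × P(C) / P(D)
       = 0.18243750 / 0.41399000
       = 0.4407


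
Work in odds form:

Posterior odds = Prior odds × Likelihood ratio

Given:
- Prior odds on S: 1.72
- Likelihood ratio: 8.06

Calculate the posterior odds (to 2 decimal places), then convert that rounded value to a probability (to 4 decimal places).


Step 1: Calculate posterior odds
Posterior odds = Prior odds × LR
               = 1.72 × 8.06
               = 13.86

Step 2: Convert to probability
P(S|E) = Posterior odds / (1 + Posterior odds)
       = 13.86 / (1 + 13.86)
       = 13.86 / 14.86
       = 0.9327

The evidence increased P(S) from 0.6324 to 0.9327.


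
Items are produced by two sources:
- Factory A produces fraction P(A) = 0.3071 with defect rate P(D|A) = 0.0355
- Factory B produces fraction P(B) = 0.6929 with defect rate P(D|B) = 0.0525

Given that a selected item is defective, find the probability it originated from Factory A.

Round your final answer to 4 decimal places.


Let A = from Factory A, D = defective

Given:
- P(A) = 0.3071, P(B) = 0.6929
- P(D|A) = 0.0355, P(D|B) = 0.0525

Step 1: Find P(D)
P(D) = P(D|A)P(A) + P(D|B)P(B)
     = 0.0355 × 0.3071 + 0.0525 × 0.6929
     = 0.01090205 + 0.03637725
     = 0.04727930

Step 2: Apply Bayes' theorem
P(A|D) = P(D|A)P(A) / P(D)
       = 0.01090205 / 0.04727930
       = 0.2306


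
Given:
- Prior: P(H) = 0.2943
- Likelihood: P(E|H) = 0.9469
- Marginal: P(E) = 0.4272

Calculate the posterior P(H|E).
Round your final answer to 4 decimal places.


Using Bayes' theorem:

P(H|E) = P(E|H) × P(H) / P(E)
       = 0.9469 × 0.2943 / 0.4272
       = 0.27867267 / 0.4272
       = 0.6523

The evidence strengthens our belief in H.
Prior: 0.2943 → Posterior: 0.6523


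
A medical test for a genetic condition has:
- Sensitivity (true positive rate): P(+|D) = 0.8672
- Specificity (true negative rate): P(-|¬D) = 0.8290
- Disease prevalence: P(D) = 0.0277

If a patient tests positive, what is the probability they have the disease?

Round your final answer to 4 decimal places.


Let D = has disease, + = positive test

Given:
- P(D) = 0.0277 (prevalence)
- P(+|D) = 0.8672 (sensitivity)
- P(-|¬D) = 0.8290 (specificity)
- P(+|¬D) = 0.1710 (false positive rate = 1 - specificity)

Step 1: Find P(+)
P(+) = P(+|D)P(D) + P(+|¬D)P(¬D)
     = 0.8672 × 0.0277 + 0.1710 × 0.9723
     = 0.02402144 + 0.16626330
     = 0.19028474

Step 2: Apply Bayes' theorem for P(D|+)
P(D|+) = P(+|D)P(D) / P(+)
       = 0.02402144 / 0.19028474
       = 0.1262


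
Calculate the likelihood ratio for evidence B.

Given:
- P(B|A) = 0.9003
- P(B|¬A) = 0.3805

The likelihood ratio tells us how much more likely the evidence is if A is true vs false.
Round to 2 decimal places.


Likelihood Ratio (LR) = P(B|A) / P(B|¬A)

LR = 0.9003 / 0.3805
   = 2.37

The evidence is 2.37 times more likely if A is true than if A is false.
LR > 1, so observing B raises the odds in favor of A.


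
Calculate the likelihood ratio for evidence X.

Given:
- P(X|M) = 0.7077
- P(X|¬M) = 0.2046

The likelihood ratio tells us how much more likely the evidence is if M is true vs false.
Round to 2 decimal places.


Likelihood Ratio (LR) = P(X|M) / P(X|¬M)

LR = 0.7077 / 0.2046
   = 3.46

The evidence is 3.46 times more likely if M is true than if M is false.
Because LR exceeds 1, X is evidence for M.


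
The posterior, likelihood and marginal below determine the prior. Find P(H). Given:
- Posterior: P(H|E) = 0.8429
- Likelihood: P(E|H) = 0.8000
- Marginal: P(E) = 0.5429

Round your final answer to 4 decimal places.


From Bayes' theorem: P(H|E) = P(E|H) × P(H) / P(E)

Rearranging for P(H):
P(H) = P(H|E) × P(E) / P(E|H)
     = 0.8429 × 0.5429 / 0.8000
     = 0.45761041 / 0.8000
     = 0.5720


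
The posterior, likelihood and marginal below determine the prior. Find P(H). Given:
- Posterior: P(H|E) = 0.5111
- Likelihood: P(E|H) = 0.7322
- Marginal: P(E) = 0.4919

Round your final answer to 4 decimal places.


From Bayes' theorem: P(H|E) = P(E|H) × P(H) / P(E)

Rearranging for P(H):
P(H) = P(H|E) × P(E) / P(E|H)
     = 0.5111 × 0.4919 / 0.7322
     = 0.25141009 / 0.7322
     = 0.3434


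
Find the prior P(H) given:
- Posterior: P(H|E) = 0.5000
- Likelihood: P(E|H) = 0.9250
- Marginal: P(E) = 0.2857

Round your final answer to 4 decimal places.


From Bayes' theorem: P(H|E) = P(E|H) × P(H) / P(E)

Rearranging for P(H):
P(H) = P(H|E) × P(E) / P(E|H)
     = 0.5000 × 0.2857 / 0.9250
     = 0.14285000 / 0.9250
     = 0.1544


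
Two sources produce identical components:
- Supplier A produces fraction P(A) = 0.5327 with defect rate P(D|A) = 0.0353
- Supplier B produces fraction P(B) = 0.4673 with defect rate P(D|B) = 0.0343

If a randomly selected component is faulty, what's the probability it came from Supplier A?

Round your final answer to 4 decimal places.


Let A = from Supplier A, D = faulty

Given:
- P(A) = 0.5327, P(B) = 0.4673
- P(D|A) = 0.0353, P(D|B) = 0.0343

Step 1: Find P(D)
P(D) = P(D|A)P(A) + P(D|B)P(B)
     = 0.0353 × 0.5327 + 0.0343 × 0.4673
     = 0.01880431 + 0.01602839
     = 0.03483270

Step 2: Apply Bayes' theorem
P(A|D) = P(D|A)P(A) / P(D)
       = 0.01880431 / 0.03483270
       = 0.5398


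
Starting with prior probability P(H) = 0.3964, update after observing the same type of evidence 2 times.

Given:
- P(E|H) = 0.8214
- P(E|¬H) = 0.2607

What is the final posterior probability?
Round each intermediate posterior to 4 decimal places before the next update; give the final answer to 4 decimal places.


Sequential Bayesian updating:

Initial prior: P(H) = 0.3964

Update 1:
  P(E) = 0.8214 × 0.3964 + 0.2607 × 0.6036 = 0.32560296 + 0.15735852 = 0.48296148
  P(H|E) = 0.32560296 / 0.48296148 = 0.6742

Update 2:
  P(E) = 0.8214 × 0.6742 + 0.2607 × 0.3258 = 0.55378788 + 0.08493606 = 0.63872394
  P(H|E) = 0.55378788 / 0.63872394 = 0.8670

Final posterior: 0.8670


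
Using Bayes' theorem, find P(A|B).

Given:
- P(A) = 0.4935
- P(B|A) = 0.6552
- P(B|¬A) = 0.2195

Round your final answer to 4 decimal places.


Bayes' theorem: P(A|B) = P(B|A) × P(A) / P(B)

Step 1: Calculate P(B) using law of total probability
P(B) = P(B|A)P(A) + P(B|¬A)P(¬A)
     = 0.6552 × 0.4935 + 0.2195 × 0.5065
     = 0.32334120 + 0.11117675
     = 0.43451795

Step 2: Apply Bayes' theorem
P(A|B) = P(B|A) × P(A) / P(B)
       = 0.32334120 / 0.43451795
       = 0.7441


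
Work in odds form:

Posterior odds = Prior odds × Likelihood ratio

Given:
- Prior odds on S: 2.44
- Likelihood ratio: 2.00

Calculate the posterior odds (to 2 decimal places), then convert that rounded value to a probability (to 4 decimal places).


Step 1: Calculate posterior odds
Posterior odds = Prior odds × LR
               = 2.44 × 2.00
               = 4.88

Step 2: Convert to probability
P(S|E) = Posterior odds / (1 + Posterior odds)
       = 4.88 / (1 + 4.88)
       = 4.88 / 5.88
       = 0.8299

The evidence increased P(S) from 0.7093 to 0.8299.


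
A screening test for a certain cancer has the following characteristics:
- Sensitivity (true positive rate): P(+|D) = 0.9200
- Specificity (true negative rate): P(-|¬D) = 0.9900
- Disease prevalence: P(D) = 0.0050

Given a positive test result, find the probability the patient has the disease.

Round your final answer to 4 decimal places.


Let D = has disease, + = positive test

Given:
- P(D) = 0.0050 (prevalence)
- P(+|D) = 0.9200 (sensitivity)
- P(-|¬D) = 0.9900 (specificity)
- P(+|¬D) = 0.0100 (false positive rate = 1 - specificity)

Step 1: Find P(+)
P(+) = P(+|D)P(D) + P(+|¬D)P(¬D)
     = 0.9200 × 0.0050 + 0.0100 × 0.9950
     = 0.00460000 + 0.00995000
     = 0.01455000

Step 2: Apply Bayes' theorem for P(D|+)
P(D|+) = P(+|D)P(D) / P(+)
       = 0.00460000 / 0.01455000
       = 0.3162


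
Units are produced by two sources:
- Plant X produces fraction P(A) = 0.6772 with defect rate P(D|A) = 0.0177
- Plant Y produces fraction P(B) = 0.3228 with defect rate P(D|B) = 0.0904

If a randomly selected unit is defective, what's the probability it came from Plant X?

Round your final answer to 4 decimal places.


Let A = from Plant X, D = defective

Given:
- P(A) = 0.6772, P(B) = 0.3228
- P(D|A) = 0.0177, P(D|B) = 0.0904

Step 1: Find P(D)
P(D) = P(D|A)P(A) + P(D|B)P(B)
     = 0.0177 × 0.6772 + 0.0904 × 0.3228
     = 0.01198644 + 0.02918112
     = 0.04116756

Step 2: Apply Bayes' theorem
P(A|D) = P(D|A)P(A) / P(D)
       = 0.01198644 / 0.04116756
       = 0.2912


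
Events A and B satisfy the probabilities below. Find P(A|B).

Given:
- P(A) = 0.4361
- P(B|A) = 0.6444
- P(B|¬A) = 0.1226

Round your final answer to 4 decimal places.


Bayes' theorem: P(A|B) = P(B|A) × P(A) / P(B)

Step 1: Calculate P(B) using law of total probability
P(B) = P(B|A)P(A) + P(B|¬A)P(¬A)
     = 0.6444 × 0.4361 + 0.1226 × 0.5639
     = 0.28102284 + 0.06913414
     = 0.35015698

Step 2: Apply Bayes' theorem
P(A|B) = P(B|A) × P(A) / P(B)
       = 0.28102284 / 0.35015698
       = 0.8026


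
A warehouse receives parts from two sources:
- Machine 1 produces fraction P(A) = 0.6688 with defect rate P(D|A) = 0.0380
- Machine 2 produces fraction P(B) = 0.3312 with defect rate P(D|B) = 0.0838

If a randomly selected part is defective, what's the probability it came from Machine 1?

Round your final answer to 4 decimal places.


Let A = from Machine 1, D = defective

Given:
- P(A) = 0.6688, P(B) = 0.3312
- P(D|A) = 0.0380, P(D|B) = 0.0838

Step 1: Find P(D)
P(D) = P(D|A)P(A) + P(D|B)P(B)
     = 0.0380 × 0.6688 + 0.0838 × 0.3312
     = 0.02541440 + 0.02775456
     = 0.05316896

Step 2: Apply Bayes' theorem
P(A|D) = P(D|A)P(A) / P(D)
       = 0.02541440 / 0.05316896
       = 0.4780


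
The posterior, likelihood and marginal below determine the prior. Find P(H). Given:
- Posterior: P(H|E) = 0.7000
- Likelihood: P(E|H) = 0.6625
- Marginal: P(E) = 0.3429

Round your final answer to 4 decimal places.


From Bayes' theorem: P(H|E) = P(E|H) × P(H) / P(E)

Rearranging for P(H):
P(H) = P(H|E) × P(E) / P(E|H)
     = 0.7000 × 0.3429 / 0.6625
     = 0.24003000 / 0.6625
     = 0.3623


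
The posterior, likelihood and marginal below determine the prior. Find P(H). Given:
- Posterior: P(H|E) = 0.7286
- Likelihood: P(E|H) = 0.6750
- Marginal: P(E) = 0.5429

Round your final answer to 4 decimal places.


From Bayes' theorem: P(H|E) = P(E|H) × P(H) / P(E)

Rearranging for P(H):
P(H) = P(H|E) × P(E) / P(E|H)
     = 0.7286 × 0.5429 / 0.6750
     = 0.39555694 / 0.6750
     = 0.5860


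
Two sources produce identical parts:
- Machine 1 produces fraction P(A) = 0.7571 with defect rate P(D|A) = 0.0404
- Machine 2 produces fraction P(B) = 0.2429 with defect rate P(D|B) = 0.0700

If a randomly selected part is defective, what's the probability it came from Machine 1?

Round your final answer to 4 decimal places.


Let A = from Machine 1, D = defective

Given:
- P(A) = 0.7571, P(B) = 0.2429
- P(D|A) = 0.0404, P(D|B) = 0.0700

Step 1: Find P(D)
P(D) = P(D|A)P(A) + P(D|B)P(B)
     = 0.0404 × 0.7571 + 0.0700 × 0.2429
     = 0.03058684 + 0.01700300
     = 0.04758984

Step 2: Apply Bayes' theorem
P(A|D) = P(D|A)P(A) / P(D)
       = 0.03058684 / 0.04758984
       = 0.6427


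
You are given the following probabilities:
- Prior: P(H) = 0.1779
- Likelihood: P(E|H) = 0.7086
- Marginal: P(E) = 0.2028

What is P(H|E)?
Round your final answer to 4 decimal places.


Using Bayes' theorem:

P(H|E) = P(E|H) × P(H) / P(E)
       = 0.7086 × 0.1779 / 0.2028
       = 0.12605994 / 0.2028
       = 0.6216

The evidence strengthens our belief in H.
Prior: 0.1779 → Posterior: 0.6216


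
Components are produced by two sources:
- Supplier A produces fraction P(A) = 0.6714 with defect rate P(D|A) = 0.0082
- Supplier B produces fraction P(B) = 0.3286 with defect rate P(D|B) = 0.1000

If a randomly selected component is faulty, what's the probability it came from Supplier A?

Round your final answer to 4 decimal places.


Let A = from Supplier A, D = faulty

Given:
- P(A) = 0.6714, P(B) = 0.3286
- P(D|A) = 0.0082, P(D|B) = 0.1000

Step 1: Find P(D)
P(D) = P(D|A)P(A) + P(D|B)P(B)
     = 0.0082 × 0.6714 + 0.1000 × 0.3286
     = 0.00550548 + 0.03286000
     = 0.03836548

Step 2: Apply Bayes' theorem
P(A|D) = P(D|A)P(A) / P(D)
       = 0.00550548 / 0.03836548
       = 0.1435


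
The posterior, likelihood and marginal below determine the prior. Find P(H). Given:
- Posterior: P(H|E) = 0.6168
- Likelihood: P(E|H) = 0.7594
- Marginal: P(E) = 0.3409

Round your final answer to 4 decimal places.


From Bayes' theorem: P(H|E) = P(E|H) × P(H) / P(E)

Rearranging for P(H):
P(H) = P(H|E) × P(E) / P(E|H)
     = 0.6168 × 0.3409 / 0.7594
     = 0.21026712 / 0.7594
     = 0.2769


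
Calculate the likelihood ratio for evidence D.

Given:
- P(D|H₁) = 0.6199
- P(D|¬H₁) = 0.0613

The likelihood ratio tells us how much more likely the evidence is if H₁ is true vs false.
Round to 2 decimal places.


Likelihood Ratio (LR) = P(D|H₁) / P(D|¬H₁)

LR = 0.6199 / 0.0613
   = 10.11

The evidence is 10.11 times more likely if H₁ is true than if H₁ is false.
Since LR > 1, the evidence supports H₁ over ¬H₁.


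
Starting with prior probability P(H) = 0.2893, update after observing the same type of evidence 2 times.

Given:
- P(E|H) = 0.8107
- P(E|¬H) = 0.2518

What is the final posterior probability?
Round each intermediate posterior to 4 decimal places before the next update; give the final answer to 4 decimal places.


Sequential Bayesian updating:

Initial prior: P(H) = 0.2893

Update 1:
  P(E) = 0.8107 × 0.2893 + 0.2518 × 0.7107 = 0.23453551 + 0.17895426 = 0.41348977
  P(H|E) = 0.23453551 / 0.41348977 = 0.5672

Update 2:
  P(E) = 0.8107 × 0.5672 + 0.2518 × 0.4328 = 0.45982904 + 0.10897904 = 0.56880808
  P(H|E) = 0.45982904 / 0.56880808 = 0.8084

Final posterior: 0.8084


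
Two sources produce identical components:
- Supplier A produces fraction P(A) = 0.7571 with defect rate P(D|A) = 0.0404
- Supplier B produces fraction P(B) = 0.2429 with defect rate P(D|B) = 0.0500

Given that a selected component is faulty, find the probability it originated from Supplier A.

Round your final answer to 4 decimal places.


Let A = from Supplier A, D = faulty

Given:
- P(A) = 0.7571, P(B) = 0.2429
- P(D|A) = 0.0404, P(D|B) = 0.0500

Step 1: Find P(D)
P(D) = P(D|A)P(A) + P(D|B)P(B)
     = 0.0404 × 0.7571 + 0.0500 × 0.2429
     = 0.03058684 + 0.01214500
     = 0.04273184

Step 2: Apply Bayes' theorem
P(A|D) = P(D|A)P(A) / P(D)
       = 0.03058684 / 0.04273184
       = 0.7158


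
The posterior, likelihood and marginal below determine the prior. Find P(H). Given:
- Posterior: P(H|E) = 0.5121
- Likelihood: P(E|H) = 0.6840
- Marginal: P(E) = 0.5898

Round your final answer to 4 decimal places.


From Bayes' theorem: P(H|E) = P(E|H) × P(H) / P(E)

Rearranging for P(H):
P(H) = P(H|E) × P(E) / P(E|H)
     = 0.5121 × 0.5898 / 0.6840
     = 0.30203658 / 0.6840
     = 0.4416


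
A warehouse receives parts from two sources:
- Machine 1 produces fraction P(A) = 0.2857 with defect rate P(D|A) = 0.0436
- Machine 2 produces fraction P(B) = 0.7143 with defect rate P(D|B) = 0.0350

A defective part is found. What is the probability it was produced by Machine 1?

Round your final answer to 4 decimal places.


Let A = from Machine 1, D = defective

Given:
- P(A) = 0.2857, P(B) = 0.7143
- P(D|A) = 0.0436, P(D|B) = 0.0350

Step 1: Find P(D)
P(D) = P(D|A)P(A) + P(D|B)P(B)
     = 0.0436 × 0.2857 + 0.0350 × 0.7143
     = 0.01245652 + 0.02500050
     = 0.03745702

Step 2: Apply Bayes' theorem
P(A|D) = P(D|A)P(A) / P(D)
       = 0.01245652 / 0.03745702
       = 0.3326


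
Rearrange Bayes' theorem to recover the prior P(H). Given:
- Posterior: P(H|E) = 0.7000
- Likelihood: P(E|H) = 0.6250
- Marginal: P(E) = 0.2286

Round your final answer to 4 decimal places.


From Bayes' theorem: P(H|E) = P(E|H) × P(H) / P(E)

Rearranging for P(H):
P(H) = P(H|E) × P(E) / P(E|H)
     = 0.7000 × 0.2286 / 0.6250
     = 0.16002000 / 0.6250
     = 0.2560


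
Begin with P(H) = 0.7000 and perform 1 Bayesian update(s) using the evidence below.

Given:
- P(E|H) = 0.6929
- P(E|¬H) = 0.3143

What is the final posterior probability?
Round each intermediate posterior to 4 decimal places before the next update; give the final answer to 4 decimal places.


Sequential Bayesian updating:

Initial prior: P(H) = 0.7000

Update 1:
  P(E) = 0.6929 × 0.7000 + 0.3143 × 0.3000 = 0.48503000 + 0.09429000 = 0.57932000
  P(H|E) = 0.48503000 / 0.57932000 = 0.8372

Final posterior: 0.8372


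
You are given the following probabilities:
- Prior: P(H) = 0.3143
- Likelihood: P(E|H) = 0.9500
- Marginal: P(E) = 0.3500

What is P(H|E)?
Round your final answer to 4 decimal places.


Using Bayes' theorem:

P(H|E) = P(E|H) × P(H) / P(E)
       = 0.9500 × 0.3143 / 0.3500
       = 0.29858500 / 0.3500
       = 0.8531

The evidence strengthens our belief in H.
Prior: 0.3143 → Posterior: 0.8531


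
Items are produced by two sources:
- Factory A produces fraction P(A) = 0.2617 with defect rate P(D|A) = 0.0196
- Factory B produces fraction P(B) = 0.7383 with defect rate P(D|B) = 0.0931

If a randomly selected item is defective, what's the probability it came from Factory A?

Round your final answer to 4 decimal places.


Let A = from Factory A, D = defective

Given:
- P(A) = 0.2617, P(B) = 0.7383
- P(D|A) = 0.0196, P(D|B) = 0.0931

Step 1: Find P(D)
P(D) = P(D|A)P(A) + P(D|B)P(B)
     = 0.0196 × 0.2617 + 0.0931 × 0.7383
     = 0.00512932 + 0.06873573
     = 0.07386505

Step 2: Apply Bayes' theorem
P(A|D) = P(D|A)P(A) / P(D)
       = 0.00512932 / 0.07386505
       = 0.0694


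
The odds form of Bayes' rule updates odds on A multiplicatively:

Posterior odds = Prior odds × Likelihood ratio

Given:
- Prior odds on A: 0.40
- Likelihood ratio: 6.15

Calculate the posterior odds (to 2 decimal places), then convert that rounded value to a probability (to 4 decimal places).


Step 1: Calculate posterior odds
Posterior odds = Prior odds × LR
               = 0.40 × 6.15
               = 2.46

Step 2: Convert to probability
P(A|E) = Posterior odds / (1 + Posterior odds)
       = 2.46 / (1 + 2.46)
       = 2.46 / 3.46
       = 0.7110

The evidence increased P(A) from 0.2857 to 0.7110.


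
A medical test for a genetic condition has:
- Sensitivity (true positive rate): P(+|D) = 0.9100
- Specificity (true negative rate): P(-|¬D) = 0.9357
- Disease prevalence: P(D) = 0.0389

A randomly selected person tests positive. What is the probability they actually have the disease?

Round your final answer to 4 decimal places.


Let D = has disease, + = positive test

Given:
- P(D) = 0.0389 (prevalence)
- P(+|D) = 0.9100 (sensitivity)
- P(-|¬D) = 0.9357 (specificity)
- P(+|¬D) = 0.0643 (false positive rate = 1 - specificity)

Step 1: Find P(+)
P(+) = P(+|D)P(D) + P(+|¬D)P(¬D)
     = 0.9100 × 0.0389 + 0.0643 × 0.9611
     = 0.03539900 + 0.06179873
     = 0.09719773

Step 2: Apply Bayes' theorem for P(D|+)
P(D|+) = P(+|D)P(D) / P(+)
       = 0.03539900 / 0.09719773
       = 0.3642
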